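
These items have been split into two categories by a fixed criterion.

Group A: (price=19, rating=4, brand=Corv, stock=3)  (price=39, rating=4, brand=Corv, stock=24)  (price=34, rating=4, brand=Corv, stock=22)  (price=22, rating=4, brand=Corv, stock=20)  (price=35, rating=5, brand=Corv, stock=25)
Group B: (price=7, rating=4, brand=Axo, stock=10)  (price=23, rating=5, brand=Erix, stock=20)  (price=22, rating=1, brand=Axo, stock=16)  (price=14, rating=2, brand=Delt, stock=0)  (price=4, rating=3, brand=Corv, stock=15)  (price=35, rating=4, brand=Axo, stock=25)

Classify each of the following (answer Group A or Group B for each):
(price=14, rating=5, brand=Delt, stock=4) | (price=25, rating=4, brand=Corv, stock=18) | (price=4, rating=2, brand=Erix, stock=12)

'Group A' ⟺ brand is Corv AND price ≥ 7.
(price=14, rating=5, brand=Delt, stock=4): Group B (brand is Delt, price = 14). (price=25, rating=4, brand=Corv, stock=18): Group A (brand is Corv, price = 25). (price=4, rating=2, brand=Erix, stock=12): Group B (brand is Erix, price = 4).

Group B, Group A, Group B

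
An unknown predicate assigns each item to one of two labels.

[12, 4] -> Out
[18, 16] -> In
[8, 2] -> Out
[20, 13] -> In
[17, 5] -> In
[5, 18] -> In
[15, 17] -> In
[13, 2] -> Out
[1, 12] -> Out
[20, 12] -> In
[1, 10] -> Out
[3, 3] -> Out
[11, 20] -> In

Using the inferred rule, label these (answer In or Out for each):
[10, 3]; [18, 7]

Out, In

One predicate separates the groups cleanly: sum ≥ 22.
[10, 3]: 10+3 = 13 — does not fit, so Out. [18, 7]: 18+7 = 25 — satisfies this, so In.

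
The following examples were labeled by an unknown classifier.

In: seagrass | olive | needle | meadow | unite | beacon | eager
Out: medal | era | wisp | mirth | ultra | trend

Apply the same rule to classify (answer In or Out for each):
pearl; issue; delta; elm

Out, In, Out, Out

The distinguishing property — has ≥ 3 vowels — holds for all the 'In' cases and none of the 'Out' cases.
pearl: Out (2 vowels). issue: In (3 vowels). delta: Out (2 vowels). elm: Out (1 vowel).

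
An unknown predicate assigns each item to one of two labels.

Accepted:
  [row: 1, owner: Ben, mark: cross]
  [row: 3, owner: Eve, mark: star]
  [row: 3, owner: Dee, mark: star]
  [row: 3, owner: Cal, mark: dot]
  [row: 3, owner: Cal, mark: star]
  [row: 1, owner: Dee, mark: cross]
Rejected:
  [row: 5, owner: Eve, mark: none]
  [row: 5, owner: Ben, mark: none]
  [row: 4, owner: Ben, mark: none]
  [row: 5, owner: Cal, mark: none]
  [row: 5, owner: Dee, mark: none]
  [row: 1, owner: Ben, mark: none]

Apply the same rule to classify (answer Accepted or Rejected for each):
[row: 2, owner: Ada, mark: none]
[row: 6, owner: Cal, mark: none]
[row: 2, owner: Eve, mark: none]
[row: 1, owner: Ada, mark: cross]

Rejected, Rejected, Rejected, Accepted

Looking at the examples, the only property every 'Accepted' case has and every 'Rejected' case lacks is: mark is not none.
[row: 2, owner: Ada, mark: none] → mark is none → Rejected.
[row: 6, owner: Cal, mark: none] → mark is none → Rejected.
[row: 2, owner: Eve, mark: none] → mark is none → Rejected.
[row: 1, owner: Ada, mark: cross] → mark is cross → Accepted.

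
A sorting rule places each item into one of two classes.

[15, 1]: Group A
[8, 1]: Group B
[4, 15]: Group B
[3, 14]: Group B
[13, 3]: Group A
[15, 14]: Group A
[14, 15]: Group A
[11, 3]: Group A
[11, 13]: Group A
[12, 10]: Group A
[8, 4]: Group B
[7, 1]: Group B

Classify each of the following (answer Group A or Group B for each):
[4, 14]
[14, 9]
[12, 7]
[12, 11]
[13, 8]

The classifier is using: first ≥ 10.

Group B, Group A, Group A, Group A, Group A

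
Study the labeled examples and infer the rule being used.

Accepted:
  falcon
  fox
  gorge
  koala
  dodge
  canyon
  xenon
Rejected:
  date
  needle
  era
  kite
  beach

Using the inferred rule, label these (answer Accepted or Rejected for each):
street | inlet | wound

Rejected, Rejected, Accepted

The common property of the 'Accepted' items is: contains 'o'. No 'Rejected' item has it.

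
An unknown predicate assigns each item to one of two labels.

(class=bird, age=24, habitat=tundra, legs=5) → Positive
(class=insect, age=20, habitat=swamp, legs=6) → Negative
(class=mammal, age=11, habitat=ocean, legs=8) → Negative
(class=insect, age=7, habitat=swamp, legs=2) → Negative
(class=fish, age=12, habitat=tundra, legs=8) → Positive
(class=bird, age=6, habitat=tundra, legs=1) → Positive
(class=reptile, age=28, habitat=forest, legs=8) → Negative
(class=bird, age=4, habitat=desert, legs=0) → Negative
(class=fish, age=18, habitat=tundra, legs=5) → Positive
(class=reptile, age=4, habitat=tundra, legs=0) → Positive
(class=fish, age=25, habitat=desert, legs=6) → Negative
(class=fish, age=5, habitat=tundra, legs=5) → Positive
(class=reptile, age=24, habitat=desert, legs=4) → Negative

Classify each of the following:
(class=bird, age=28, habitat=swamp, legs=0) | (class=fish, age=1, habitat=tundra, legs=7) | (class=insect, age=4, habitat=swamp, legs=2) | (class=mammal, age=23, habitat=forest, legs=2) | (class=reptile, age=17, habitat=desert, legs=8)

Negative, Positive, Negative, Negative, Negative

Rule: habitat is tundra. This holds for each 'Positive' example and fails for each 'Negative' one.
Negative: (class=bird, age=28, habitat=swamp, legs=0), since habitat is swamp.
Positive: (class=fish, age=1, habitat=tundra, legs=7), since habitat is tundra.
Negative: (class=insect, age=4, habitat=swamp, legs=2), since habitat is swamp.
Negative: (class=mammal, age=23, habitat=forest, legs=2), since habitat is forest.
Negative: (class=reptile, age=17, habitat=desert, legs=8), since habitat is desert.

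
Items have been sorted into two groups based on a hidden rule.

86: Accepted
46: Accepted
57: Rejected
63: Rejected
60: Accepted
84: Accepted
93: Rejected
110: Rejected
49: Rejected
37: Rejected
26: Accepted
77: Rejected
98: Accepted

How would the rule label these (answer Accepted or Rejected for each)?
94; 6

A rule that fits every label: even AND at most 98 — true of each 'Accepted' example, false of each 'Rejected' one.
94: Accepted (94 is even, 94 ≤ 98). 6: Accepted (6 is even, 6 ≤ 98).

Accepted, Accepted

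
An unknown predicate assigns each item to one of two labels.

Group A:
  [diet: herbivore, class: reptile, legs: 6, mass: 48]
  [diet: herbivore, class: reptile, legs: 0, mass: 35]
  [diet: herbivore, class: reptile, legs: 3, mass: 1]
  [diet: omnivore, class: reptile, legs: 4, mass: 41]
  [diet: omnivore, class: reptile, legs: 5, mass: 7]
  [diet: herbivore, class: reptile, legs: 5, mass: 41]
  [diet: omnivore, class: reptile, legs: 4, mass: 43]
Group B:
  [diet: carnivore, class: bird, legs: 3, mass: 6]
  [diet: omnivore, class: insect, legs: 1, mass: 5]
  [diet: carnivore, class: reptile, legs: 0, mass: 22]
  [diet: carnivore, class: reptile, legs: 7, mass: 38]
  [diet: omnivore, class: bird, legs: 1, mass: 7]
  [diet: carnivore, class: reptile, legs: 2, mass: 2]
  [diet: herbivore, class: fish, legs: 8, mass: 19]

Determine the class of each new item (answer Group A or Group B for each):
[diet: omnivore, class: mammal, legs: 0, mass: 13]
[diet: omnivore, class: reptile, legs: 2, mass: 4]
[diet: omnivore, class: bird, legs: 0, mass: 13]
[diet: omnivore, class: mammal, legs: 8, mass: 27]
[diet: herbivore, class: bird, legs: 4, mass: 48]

A rule that fits every label: diet is not carnivore AND class is reptile — true of each 'Group A' example, false of each 'Group B' one.
[diet: omnivore, class: mammal, legs: 0, mass: 13]: diet is omnivore, class is mammal — does not pass, so Group B. [diet: omnivore, class: reptile, legs: 2, mass: 4]: diet is omnivore, class is reptile — fits, so Group A. [diet: omnivore, class: bird, legs: 0, mass: 13]: diet is omnivore, class is bird — does not pass, so Group B. [diet: omnivore, class: mammal, legs: 8, mass: 27]: diet is omnivore, class is mammal — does not pass, so Group B. [diet: herbivore, class: bird, legs: 4, mass: 48]: diet is herbivore, class is bird — does not pass, so Group B.

Group B, Group A, Group B, Group B, Group B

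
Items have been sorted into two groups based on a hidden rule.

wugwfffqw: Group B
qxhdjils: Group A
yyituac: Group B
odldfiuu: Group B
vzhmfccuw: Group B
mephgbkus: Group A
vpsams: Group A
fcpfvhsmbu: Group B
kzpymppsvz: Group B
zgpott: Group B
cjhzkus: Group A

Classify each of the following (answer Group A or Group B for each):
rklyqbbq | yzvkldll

Group B, Group B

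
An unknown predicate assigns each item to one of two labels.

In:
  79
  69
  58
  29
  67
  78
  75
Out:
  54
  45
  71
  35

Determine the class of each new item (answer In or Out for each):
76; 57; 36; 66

In, In, Out, In

The pattern is that an item is 'In' exactly when: digit sum ≥ 10.
76 → digit sum 7+6 = 13 → In.
57 → digit sum 5+7 = 12 → In.
36 → digit sum 3+6 = 9 → Out.
66 → digit sum 6+6 = 12 → In.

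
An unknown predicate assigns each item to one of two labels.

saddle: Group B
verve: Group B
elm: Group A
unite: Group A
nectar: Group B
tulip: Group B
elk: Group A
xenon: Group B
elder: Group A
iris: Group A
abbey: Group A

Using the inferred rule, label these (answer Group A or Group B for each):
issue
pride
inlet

Group A, Group B, Group A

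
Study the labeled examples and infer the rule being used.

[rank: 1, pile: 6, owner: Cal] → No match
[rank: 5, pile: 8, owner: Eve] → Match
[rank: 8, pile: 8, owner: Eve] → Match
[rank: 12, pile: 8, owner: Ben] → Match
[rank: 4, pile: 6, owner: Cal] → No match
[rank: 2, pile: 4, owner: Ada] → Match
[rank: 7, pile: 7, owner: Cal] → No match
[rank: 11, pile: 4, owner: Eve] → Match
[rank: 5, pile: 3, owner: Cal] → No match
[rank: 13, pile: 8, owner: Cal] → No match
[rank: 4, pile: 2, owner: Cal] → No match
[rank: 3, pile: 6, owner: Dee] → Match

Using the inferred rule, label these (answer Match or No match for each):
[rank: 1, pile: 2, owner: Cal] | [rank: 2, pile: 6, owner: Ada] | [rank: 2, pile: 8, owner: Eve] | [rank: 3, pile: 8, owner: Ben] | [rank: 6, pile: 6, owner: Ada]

No match, Match, Match, Match, Match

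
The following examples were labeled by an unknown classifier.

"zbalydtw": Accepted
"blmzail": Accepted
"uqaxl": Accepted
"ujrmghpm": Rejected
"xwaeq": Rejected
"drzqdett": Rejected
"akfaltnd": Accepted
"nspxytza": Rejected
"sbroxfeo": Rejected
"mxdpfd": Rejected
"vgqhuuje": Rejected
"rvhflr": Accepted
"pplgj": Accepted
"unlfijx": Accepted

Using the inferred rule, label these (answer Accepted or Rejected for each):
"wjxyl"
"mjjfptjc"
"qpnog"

Accepted, Rejected, Rejected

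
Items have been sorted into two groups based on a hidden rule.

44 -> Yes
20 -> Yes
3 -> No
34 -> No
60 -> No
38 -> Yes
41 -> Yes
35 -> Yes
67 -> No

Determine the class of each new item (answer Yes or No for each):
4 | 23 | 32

The pattern is that an item is 'Yes' exactly when: ≡ 2 (mod 3).

No, Yes, Yes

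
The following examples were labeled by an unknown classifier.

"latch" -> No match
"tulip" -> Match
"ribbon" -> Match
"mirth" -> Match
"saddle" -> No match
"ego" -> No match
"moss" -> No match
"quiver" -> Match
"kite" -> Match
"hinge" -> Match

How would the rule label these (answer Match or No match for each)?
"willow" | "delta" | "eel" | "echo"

Match, No match, No match, No match

One predicate separates the groups cleanly: contains 'i'.
"willow" → has 'i' → Match.
"delta" → no 'i' → No match.
"eel" → no 'i' → No match.
"echo" → no 'i' → No match.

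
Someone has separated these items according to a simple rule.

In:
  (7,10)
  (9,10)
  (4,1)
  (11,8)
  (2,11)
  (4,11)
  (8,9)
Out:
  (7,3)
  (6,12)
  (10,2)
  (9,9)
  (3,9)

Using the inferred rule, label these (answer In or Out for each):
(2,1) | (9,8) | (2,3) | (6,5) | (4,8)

In, In, In, In, Out

The rule appears to be: sum is odd.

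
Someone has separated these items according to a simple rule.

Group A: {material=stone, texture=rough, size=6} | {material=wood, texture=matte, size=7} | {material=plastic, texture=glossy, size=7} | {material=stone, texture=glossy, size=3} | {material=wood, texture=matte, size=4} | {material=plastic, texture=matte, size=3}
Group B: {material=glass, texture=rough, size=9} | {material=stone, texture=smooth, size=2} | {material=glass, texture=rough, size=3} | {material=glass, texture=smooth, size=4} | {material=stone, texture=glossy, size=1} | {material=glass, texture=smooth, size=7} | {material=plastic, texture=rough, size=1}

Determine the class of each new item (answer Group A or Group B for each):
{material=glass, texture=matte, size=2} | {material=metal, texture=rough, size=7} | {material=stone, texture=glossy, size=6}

'Group A' ⟺ material is not glass AND size ≥ 3.
{material=glass, texture=matte, size=2}: material is glass, size = 2 — lacks this property, so Group B.
{material=metal, texture=rough, size=7}: material is metal, size = 7 — checks out, so Group A.
{material=stone, texture=glossy, size=6}: material is stone, size = 6 — checks out, so Group A.

Group B, Group A, Group A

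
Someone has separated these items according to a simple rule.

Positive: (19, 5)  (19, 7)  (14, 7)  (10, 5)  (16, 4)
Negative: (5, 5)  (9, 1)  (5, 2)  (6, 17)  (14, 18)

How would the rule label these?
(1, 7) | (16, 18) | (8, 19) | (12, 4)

Negative, Negative, Negative, Positive

The pattern is that an item is 'Positive' exactly when: first > second AND sum ≥ 15.
(1, 7) → 1 < 7, 1+7 = 8 → Negative.
(16, 18) → 16 < 18, 16+18 = 34 → Negative.
(8, 19) → 8 < 19, 8+19 = 27 → Negative.
(12, 4) → 12 > 4, 12+4 = 16 → Positive.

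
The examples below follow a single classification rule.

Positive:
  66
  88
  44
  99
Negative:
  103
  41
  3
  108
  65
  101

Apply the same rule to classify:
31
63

Checking candidate rules against both groups, what survives is: multiple of 11.
31: 31 = 11·2 + 9, does not pass → Negative.
63: 63 = 11·5 + 8, does not pass → Negative.

Negative, Negative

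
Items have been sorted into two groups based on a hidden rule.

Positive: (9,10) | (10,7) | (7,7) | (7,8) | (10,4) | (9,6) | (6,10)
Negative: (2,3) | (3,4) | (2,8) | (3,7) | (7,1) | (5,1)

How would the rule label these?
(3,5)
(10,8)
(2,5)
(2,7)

Negative, Positive, Negative, Negative

One predicate separates the groups cleanly: sum ≥ 14.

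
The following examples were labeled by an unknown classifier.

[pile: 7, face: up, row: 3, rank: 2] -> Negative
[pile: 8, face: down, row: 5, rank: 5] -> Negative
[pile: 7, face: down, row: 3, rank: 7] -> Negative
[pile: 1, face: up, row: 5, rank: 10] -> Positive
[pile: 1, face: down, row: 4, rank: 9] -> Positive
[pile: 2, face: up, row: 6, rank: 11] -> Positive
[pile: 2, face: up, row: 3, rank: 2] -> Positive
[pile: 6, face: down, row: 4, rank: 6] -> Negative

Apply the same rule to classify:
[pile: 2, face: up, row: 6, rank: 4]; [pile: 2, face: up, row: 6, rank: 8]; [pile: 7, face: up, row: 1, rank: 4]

Positive, Positive, Negative

The rule appears to be: pile ≤ 2.
[pile: 2, face: up, row: 6, rank: 4]: Positive (pile = 2).
[pile: 2, face: up, row: 6, rank: 8]: Positive (pile = 2).
[pile: 7, face: up, row: 1, rank: 4]: Negative (pile = 7).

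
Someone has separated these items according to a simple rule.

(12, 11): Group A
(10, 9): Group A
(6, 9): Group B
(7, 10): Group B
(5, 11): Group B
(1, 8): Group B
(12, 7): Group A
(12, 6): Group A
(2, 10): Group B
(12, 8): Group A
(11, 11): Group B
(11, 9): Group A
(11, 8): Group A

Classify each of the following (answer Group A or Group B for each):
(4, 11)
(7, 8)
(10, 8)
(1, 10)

Every 'Group A' example satisfies: first > second. None of the 'Group B' examples do.

Group B, Group B, Group A, Group B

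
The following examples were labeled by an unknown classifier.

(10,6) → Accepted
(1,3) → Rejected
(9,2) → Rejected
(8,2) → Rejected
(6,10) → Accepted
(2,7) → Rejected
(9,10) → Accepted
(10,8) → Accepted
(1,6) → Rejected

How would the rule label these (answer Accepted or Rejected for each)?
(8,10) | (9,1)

Accepted, Rejected

The rule appears to be: sum ≥ 16.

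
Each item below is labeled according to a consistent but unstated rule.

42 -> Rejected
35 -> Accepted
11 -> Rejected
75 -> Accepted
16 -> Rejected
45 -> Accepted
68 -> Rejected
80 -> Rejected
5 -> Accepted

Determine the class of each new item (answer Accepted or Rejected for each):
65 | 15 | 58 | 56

The common property of the 'Accepted' items is: ends in digit 5. No 'Rejected' item has it.
65: last digit 5, satisfies this → Accepted. 15: last digit 5, satisfies this → Accepted. 58: last digit 8, fails this test → Rejected. 56: last digit 6, fails this test → Rejected.

Accepted, Accepted, Rejected, Rejected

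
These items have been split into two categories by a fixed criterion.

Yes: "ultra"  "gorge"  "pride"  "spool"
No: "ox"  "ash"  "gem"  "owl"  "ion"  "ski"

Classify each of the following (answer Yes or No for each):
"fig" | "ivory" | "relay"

No, Yes, Yes

The common property of the 'Yes' items is: length 5. No 'No' item has it.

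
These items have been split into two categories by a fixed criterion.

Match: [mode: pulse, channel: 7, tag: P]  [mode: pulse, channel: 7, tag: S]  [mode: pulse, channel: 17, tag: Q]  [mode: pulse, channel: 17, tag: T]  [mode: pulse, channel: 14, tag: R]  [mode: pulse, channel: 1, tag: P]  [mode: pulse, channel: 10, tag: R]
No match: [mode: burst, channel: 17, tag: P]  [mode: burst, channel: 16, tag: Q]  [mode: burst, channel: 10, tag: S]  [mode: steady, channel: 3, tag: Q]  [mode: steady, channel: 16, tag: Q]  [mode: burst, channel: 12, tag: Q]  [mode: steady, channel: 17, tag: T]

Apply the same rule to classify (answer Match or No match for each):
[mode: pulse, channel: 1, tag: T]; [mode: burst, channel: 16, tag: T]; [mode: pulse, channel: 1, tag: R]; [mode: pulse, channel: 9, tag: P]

The distinguishing property — mode is pulse — holds for all the 'Match' cases and none of the 'No match' cases.

Match, No match, Match, Match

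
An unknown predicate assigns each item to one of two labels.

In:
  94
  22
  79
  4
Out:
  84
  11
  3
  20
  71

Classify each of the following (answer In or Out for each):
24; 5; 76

The common property of the 'In' items is: ≡ 1 (mod 3). No 'Out' item has it.
24: 24 mod 3 = 0, doesn't qualify → Out. 5: 5 mod 3 = 2, doesn't qualify → Out. 76: 76 mod 3 = 1, satisfies this → In.

Out, Out, In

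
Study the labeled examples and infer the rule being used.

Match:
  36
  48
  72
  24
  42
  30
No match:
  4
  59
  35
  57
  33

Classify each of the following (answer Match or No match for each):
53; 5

A rule that fits every label: multiple of 6 — true of each 'Match' example, false of each 'No match' one.
No match: 53, since 53 = 6·8 + 5.
No match: 5, since 5 = 6·0 + 5.

No match, No match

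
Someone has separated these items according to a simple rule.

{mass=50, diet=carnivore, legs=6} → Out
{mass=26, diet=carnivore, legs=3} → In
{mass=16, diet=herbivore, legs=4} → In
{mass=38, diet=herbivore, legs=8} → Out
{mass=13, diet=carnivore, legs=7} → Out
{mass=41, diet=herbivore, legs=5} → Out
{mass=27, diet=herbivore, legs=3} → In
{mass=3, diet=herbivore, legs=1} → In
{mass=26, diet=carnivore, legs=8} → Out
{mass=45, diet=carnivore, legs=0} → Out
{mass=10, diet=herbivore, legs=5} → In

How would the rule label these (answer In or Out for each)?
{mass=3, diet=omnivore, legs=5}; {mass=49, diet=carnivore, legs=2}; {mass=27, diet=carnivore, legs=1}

In, Out, In

The common property of the 'In' items is: legs ≤ 5 AND mass ≤ 27. No 'Out' item has it.
{mass=3, diet=omnivore, legs=5} → legs = 5, mass = 3 → In. {mass=49, diet=carnivore, legs=2} → legs = 2, mass = 49 → Out. {mass=27, diet=carnivore, legs=1} → legs = 1, mass = 27 → In.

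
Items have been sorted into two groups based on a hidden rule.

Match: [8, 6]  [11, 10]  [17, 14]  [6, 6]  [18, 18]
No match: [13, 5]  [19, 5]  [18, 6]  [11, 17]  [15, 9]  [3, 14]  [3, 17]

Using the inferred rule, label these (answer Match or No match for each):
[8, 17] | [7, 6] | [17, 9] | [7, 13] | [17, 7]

The simplest hypothesis consistent with all the labels is: |first − second| ≤ 3.
No match: [8, 17], since |8−17| = 9.
Match: [7, 6], since |7−6| = 1.
No match: [17, 9], since |17−9| = 8.
No match: [7, 13], since |7−13| = 6.
No match: [17, 7], since |17−7| = 10.

No match, Match, No match, No match, No match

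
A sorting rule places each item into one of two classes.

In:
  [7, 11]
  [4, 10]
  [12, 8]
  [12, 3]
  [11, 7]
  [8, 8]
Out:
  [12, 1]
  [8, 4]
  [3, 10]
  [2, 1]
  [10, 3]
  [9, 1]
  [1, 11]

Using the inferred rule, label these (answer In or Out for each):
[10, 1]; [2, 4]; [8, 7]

The common property of the 'In' items is: sum ≥ 14. No 'Out' item has it.
[10, 1] — 10+1 = 11, hence Out.
[2, 4] — 2+4 = 6, hence Out.
[8, 7] — 8+7 = 15, hence In.

Out, Out, In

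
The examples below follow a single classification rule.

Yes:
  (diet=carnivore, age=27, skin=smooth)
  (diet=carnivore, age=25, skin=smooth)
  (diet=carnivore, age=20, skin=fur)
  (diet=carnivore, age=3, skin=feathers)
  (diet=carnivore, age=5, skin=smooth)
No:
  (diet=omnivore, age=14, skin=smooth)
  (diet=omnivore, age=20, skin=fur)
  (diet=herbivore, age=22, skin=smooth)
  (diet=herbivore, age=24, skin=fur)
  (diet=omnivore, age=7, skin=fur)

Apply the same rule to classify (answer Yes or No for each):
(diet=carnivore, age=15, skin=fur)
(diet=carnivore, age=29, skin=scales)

Yes, Yes

Looking at the examples, the only property every 'Yes' case has and every 'No' case lacks is: diet is carnivore.
(diet=carnivore, age=15, skin=fur): Yes (diet is carnivore).
(diet=carnivore, age=29, skin=scales): Yes (diet is carnivore).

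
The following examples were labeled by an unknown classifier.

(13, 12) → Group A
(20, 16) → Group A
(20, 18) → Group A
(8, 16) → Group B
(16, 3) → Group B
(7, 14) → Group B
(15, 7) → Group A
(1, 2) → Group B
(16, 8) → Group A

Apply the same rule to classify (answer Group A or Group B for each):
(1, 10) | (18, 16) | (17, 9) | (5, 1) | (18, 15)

Group B, Group A, Group A, Group B, Group A

All 'Group A' examples share one property — first > second AND sum ≥ 21 — and every 'Group B' example lacks it.
(1, 10): 1 < 10, 1+10 = 11 — does not fit, so Group B.
(18, 16): 18 > 16, 18+16 = 34 — fits, so Group A.
(17, 9): 17 > 9, 17+9 = 26 — fits, so Group A.
(5, 1): 5 > 1, 5+1 = 6 — does not fit, so Group B.
(18, 15): 18 > 15, 18+15 = 33 — fits, so Group A.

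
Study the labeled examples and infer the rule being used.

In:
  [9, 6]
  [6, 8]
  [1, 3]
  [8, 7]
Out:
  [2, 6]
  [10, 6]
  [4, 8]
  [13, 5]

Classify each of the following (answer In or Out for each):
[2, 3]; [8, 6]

In, In

The rule appears to be: |first − second| ≤ 3.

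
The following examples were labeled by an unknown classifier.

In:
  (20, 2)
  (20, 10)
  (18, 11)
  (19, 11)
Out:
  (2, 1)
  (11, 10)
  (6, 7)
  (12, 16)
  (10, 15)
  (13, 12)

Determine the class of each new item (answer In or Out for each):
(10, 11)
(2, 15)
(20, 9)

Out, Out, In

The simplest hypothesis consistent with all the labels is: first ≥ 15.
Out: (10, 11), since first 10.
Out: (2, 15), since first 2.
In: (20, 9), since first 20.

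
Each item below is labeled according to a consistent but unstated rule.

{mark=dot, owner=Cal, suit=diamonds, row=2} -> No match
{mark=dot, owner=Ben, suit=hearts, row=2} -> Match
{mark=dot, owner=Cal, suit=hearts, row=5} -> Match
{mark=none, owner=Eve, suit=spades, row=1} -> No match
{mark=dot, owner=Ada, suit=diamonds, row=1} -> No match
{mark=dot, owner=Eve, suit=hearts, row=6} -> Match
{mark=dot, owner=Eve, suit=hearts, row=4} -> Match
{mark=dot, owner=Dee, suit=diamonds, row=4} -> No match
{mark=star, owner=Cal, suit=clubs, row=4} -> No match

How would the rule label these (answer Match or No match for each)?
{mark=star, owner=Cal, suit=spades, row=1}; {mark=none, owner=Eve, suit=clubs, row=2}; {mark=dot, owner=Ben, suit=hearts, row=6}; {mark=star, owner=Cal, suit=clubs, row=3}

No match, No match, Match, No match

One predicate separates the groups cleanly: suit is hearts.
{mark=star, owner=Cal, suit=spades, row=1}: No match (suit is spades). {mark=none, owner=Eve, suit=clubs, row=2}: No match (suit is clubs). {mark=dot, owner=Ben, suit=hearts, row=6}: Match (suit is hearts). {mark=star, owner=Cal, suit=clubs, row=3}: No match (suit is clubs).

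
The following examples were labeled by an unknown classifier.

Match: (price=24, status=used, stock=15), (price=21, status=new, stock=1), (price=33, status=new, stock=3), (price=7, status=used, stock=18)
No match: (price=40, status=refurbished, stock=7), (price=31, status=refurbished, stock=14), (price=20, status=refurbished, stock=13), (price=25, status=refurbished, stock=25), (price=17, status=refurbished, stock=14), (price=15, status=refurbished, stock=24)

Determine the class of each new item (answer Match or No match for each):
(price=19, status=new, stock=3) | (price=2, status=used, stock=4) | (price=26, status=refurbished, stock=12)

Rule: status is not refurbished. This holds for each 'Match' example and fails for each 'No match' one.
(price=19, status=new, stock=3): Match (status is new). (price=2, status=used, stock=4): Match (status is used). (price=26, status=refurbished, stock=12): No match (status is refurbished).

Match, Match, No match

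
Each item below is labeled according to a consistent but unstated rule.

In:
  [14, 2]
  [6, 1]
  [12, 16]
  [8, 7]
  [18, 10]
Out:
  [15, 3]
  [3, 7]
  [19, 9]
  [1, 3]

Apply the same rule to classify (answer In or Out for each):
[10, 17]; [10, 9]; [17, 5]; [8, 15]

All 'In' examples share one property — first is even — and every 'Out' example lacks it.
[10, 17] → first 10 → In. [10, 9] → first 10 → In. [17, 5] → first 17 → Out. [8, 15] → first 8 → In.

In, In, Out, In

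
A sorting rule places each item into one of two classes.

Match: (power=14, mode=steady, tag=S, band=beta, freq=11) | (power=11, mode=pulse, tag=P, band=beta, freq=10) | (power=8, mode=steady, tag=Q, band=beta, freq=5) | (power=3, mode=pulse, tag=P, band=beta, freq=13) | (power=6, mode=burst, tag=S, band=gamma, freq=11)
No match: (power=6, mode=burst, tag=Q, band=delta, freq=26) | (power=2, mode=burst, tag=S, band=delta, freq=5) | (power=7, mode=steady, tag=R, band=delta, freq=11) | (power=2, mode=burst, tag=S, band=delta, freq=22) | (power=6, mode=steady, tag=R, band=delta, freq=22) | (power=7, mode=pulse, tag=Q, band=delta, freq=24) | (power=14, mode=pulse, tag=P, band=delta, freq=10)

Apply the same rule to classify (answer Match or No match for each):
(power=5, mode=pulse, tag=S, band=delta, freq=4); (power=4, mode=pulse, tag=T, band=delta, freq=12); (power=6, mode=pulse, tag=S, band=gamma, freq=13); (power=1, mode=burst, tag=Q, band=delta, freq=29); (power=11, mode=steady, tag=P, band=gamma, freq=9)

No match, No match, Match, No match, Match

Rule: band is not delta. This holds for each 'Match' example and fails for each 'No match' one.
(power=5, mode=pulse, tag=S, band=delta, freq=4): band is delta, does not fit → No match.
(power=4, mode=pulse, tag=T, band=delta, freq=12): band is delta, does not fit → No match.
(power=6, mode=pulse, tag=S, band=gamma, freq=13): band is gamma, has this property → Match.
(power=1, mode=burst, tag=Q, band=delta, freq=29): band is delta, does not fit → No match.
(power=11, mode=steady, tag=P, band=gamma, freq=9): band is gamma, has this property → Match.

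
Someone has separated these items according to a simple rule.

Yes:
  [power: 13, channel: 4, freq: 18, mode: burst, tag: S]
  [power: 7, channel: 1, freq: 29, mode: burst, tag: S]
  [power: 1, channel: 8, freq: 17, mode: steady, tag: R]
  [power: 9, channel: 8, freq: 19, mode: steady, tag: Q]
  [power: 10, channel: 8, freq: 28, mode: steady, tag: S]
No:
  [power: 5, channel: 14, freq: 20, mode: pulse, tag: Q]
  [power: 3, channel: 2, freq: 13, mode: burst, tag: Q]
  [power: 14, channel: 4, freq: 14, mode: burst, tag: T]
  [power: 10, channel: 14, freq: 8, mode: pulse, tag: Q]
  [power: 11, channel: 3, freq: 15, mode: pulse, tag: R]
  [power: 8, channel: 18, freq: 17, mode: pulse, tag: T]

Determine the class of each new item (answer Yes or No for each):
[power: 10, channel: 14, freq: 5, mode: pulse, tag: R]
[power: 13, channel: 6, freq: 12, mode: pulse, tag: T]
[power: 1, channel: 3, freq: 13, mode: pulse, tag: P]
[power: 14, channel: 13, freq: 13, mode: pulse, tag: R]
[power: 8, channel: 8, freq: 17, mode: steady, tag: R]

The rule appears to be: tag is S OR mode is steady.
No: [power: 10, channel: 14, freq: 5, mode: pulse, tag: R], since tag is R, mode is pulse. No: [power: 13, channel: 6, freq: 12, mode: pulse, tag: T], since tag is T, mode is pulse. No: [power: 1, channel: 3, freq: 13, mode: pulse, tag: P], since tag is P, mode is pulse. No: [power: 14, channel: 13, freq: 13, mode: pulse, tag: R], since tag is R, mode is pulse. Yes: [power: 8, channel: 8, freq: 17, mode: steady, tag: R], since tag is R, mode is steady.

No, No, No, No, Yes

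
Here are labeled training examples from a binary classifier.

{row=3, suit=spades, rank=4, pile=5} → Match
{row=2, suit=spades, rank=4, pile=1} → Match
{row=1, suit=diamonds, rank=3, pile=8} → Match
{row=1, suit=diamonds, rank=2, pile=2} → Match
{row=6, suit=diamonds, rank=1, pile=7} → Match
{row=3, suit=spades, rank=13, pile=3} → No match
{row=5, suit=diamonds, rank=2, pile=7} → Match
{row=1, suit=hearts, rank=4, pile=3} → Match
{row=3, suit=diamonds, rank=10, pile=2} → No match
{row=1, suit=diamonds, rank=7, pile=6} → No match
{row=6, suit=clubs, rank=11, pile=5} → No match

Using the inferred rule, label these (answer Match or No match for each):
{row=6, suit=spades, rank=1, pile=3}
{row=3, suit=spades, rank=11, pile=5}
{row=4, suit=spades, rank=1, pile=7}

The rule appears to be: rank ≤ 4.
{row=6, suit=spades, rank=1, pile=3} → rank = 1 → Match. {row=3, suit=spades, rank=11, pile=5} → rank = 11 → No match. {row=4, suit=spades, rank=1, pile=7} → rank = 1 → Match.

Match, No match, Match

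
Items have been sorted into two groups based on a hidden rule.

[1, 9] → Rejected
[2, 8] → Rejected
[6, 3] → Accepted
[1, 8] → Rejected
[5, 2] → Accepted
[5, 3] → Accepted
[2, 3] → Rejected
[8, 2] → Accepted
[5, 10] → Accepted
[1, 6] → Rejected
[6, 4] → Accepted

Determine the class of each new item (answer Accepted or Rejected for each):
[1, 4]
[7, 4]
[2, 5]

Rejected, Accepted, Rejected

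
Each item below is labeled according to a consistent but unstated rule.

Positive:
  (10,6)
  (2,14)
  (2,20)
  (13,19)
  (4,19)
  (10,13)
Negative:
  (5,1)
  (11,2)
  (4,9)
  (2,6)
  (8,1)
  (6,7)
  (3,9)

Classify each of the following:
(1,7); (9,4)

A rule that fits every label: sum ≥ 16 — true of each 'Positive' example, false of each 'Negative' one.
(1,7): 1+7 = 8 — does not fit, so Negative. (9,4): 9+4 = 13 — does not fit, so Negative.

Negative, Negative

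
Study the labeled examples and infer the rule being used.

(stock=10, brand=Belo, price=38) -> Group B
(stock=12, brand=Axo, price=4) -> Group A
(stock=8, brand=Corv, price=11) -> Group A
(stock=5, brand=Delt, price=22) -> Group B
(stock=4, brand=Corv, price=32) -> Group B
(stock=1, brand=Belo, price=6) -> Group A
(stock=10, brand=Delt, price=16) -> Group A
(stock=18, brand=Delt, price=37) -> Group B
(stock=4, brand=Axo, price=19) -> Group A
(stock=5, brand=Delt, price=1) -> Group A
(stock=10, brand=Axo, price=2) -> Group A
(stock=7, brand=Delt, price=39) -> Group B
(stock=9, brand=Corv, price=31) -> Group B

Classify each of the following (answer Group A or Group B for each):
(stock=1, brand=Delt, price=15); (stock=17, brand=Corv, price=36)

'Group A' ⟺ price ≤ 19.

Group A, Group B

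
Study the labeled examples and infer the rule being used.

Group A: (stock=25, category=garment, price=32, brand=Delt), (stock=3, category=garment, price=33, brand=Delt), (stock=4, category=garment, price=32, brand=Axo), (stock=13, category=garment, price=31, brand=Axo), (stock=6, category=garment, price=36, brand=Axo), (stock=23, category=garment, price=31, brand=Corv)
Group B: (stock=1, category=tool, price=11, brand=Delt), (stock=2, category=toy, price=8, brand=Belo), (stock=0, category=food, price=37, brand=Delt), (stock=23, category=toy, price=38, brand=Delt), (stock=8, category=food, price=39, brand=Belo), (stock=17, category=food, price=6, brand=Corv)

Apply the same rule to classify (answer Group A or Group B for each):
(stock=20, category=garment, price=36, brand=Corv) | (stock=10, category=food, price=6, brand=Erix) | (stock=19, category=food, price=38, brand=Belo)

The common property of the 'Group A' items is: category is garment. No 'Group B' item has it.
Group A: (stock=20, category=garment, price=36, brand=Corv), since category is garment.
Group B: (stock=10, category=food, price=6, brand=Erix), since category is food.
Group B: (stock=19, category=food, price=38, brand=Belo), since category is food.

Group A, Group B, Group B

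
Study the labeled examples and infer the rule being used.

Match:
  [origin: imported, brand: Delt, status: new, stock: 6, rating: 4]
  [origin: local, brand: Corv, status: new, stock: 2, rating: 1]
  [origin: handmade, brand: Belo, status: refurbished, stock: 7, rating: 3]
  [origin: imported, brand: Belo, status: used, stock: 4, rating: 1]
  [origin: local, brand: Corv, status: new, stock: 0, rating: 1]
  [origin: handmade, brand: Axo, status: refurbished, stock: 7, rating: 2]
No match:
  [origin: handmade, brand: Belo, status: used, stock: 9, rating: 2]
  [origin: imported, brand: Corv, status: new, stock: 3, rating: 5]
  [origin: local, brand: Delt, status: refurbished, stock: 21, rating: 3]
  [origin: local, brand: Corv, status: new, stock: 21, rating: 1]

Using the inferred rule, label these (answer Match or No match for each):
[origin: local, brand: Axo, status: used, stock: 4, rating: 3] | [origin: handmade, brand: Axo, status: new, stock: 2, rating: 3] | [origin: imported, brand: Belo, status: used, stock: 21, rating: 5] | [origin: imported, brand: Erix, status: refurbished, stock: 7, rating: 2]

A rule that fits every label: stock ≤ 7 AND rating ≤ 4 — true of each 'Match' example, false of each 'No match' one.
[origin: local, brand: Axo, status: used, stock: 4, rating: 3]: Match (stock = 4, rating = 3). [origin: handmade, brand: Axo, status: new, stock: 2, rating: 3]: Match (stock = 2, rating = 3). [origin: imported, brand: Belo, status: used, stock: 21, rating: 5]: No match (stock = 21, rating = 5). [origin: imported, brand: Erix, status: refurbished, stock: 7, rating: 2]: Match (stock = 7, rating = 2).

Match, Match, No match, Match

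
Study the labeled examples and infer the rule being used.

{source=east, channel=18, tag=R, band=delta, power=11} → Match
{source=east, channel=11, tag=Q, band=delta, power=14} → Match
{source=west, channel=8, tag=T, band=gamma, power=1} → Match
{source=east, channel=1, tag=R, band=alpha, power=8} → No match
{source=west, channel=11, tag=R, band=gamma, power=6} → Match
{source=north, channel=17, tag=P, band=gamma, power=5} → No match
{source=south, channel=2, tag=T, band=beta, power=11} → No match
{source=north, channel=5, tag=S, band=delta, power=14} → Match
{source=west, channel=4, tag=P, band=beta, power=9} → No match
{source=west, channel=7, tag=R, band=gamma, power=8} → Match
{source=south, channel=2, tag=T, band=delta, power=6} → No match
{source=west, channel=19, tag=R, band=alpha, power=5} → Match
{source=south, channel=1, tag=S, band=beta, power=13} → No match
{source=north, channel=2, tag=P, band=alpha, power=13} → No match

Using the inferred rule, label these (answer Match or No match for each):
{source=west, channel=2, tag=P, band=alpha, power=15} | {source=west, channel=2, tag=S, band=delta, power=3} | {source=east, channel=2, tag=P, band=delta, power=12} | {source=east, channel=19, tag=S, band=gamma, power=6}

No match, No match, No match, Match

The distinguishing property — channel ≥ 5 AND channel ≠ 17 — holds for all the 'Match' cases and none of the 'No match' cases.
{source=west, channel=2, tag=P, band=alpha, power=15} — channel = 2, hence No match.
{source=west, channel=2, tag=S, band=delta, power=3} — channel = 2, hence No match.
{source=east, channel=2, tag=P, band=delta, power=12} — channel = 2, hence No match.
{source=east, channel=19, tag=S, band=gamma, power=6} — channel = 19, hence Match.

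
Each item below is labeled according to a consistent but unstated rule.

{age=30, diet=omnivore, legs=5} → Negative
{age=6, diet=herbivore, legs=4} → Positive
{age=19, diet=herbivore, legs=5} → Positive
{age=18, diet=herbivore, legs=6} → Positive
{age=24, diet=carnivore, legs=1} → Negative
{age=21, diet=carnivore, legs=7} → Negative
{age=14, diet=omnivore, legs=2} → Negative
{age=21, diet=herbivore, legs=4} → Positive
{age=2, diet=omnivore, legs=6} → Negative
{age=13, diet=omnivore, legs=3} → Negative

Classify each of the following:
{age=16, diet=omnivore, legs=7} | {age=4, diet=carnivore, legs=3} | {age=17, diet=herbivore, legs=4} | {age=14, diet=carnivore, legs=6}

The rule appears to be: diet is herbivore.

Negative, Negative, Positive, Negative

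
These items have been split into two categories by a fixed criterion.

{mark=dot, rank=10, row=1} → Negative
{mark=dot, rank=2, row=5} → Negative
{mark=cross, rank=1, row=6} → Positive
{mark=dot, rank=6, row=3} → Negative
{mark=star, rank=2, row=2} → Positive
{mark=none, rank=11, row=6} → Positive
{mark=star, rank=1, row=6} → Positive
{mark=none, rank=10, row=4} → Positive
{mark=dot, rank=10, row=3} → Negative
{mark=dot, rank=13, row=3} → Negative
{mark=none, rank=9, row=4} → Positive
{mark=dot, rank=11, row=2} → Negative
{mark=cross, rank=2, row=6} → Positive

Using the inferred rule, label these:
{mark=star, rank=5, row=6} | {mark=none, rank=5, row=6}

Positive, Positive

Rule: mark is not dot. This holds for each 'Positive' example and fails for each 'Negative' one.
Positive: {mark=star, rank=5, row=6}, since mark is star.
Positive: {mark=none, rank=5, row=6}, since mark is none.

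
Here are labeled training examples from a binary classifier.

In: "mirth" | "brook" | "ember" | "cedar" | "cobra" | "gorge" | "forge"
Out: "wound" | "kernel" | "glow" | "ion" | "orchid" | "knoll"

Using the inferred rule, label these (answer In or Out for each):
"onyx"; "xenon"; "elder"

The classifier is using: odd length AND contains 'r'.
"onyx": length 4, no 'r', does not satisfy this → Out.
"xenon": length 5, no 'r', does not satisfy this → Out.
"elder": length 5, has 'r', meets the rule → In.

Out, Out, In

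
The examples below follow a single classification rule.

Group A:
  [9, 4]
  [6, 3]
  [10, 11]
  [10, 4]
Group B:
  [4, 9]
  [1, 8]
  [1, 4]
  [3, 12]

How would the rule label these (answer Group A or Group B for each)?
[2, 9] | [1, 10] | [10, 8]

The classifier is using: first ≥ 6.
[2, 9] — first 2, hence Group B. [1, 10] — first 1, hence Group B. [10, 8] — first 10, hence Group A.

Group B, Group B, Group A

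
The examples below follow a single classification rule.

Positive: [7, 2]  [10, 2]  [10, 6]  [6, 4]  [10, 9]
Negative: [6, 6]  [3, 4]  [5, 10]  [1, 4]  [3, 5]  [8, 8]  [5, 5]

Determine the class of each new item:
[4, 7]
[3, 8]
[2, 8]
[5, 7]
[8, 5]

Negative, Negative, Negative, Negative, Positive

Rule: first > second. This holds for each 'Positive' example and fails for each 'Negative' one.
[4, 7] — 4 < 7, hence Negative.
[3, 8] — 3 < 8, hence Negative.
[2, 8] — 2 < 8, hence Negative.
[5, 7] — 5 < 7, hence Negative.
[8, 5] — 8 > 5, hence Positive.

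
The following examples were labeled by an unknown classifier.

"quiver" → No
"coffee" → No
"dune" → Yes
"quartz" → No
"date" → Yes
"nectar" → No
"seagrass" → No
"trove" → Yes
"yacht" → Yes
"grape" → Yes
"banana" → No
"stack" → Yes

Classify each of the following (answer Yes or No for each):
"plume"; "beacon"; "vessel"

Yes, No, No

The rule appears to be: length ≤ 5.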